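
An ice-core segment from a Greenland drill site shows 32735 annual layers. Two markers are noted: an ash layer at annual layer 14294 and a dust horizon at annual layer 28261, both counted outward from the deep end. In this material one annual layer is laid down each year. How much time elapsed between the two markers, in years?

13967 years

The two markers are separated by 28261 − 14294 = 13967 annual layers.
That is 13967 years at one annual layer per year.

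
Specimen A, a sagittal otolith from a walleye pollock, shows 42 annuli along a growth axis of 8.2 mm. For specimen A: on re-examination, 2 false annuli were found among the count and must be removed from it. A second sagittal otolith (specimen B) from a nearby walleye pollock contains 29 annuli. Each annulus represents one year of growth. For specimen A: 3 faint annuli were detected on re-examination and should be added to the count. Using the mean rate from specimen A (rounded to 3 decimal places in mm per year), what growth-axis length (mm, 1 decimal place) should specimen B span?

5.5 mm

Specimen A: true annulus count = 42 − 2 + 3 = 43.
A: Mean rate = 8.2 mm / 43 years ≈ 0.191 mm/year.
Length of B = 0.191 × 29 = 5.5 mm.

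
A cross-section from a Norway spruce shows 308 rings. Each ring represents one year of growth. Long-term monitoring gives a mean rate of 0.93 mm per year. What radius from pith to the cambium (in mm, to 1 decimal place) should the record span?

308 years of growth are recorded.
Predicted length = 0.93 mm/year × 308 years = 286.4 mm.

286.4 mm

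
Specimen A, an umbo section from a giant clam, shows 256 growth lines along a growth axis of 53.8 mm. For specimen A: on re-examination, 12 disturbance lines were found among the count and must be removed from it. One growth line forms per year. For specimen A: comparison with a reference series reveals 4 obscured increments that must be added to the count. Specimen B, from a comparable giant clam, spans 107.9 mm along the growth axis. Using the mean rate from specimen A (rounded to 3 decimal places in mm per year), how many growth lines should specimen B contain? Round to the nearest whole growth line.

497 growth lines

Specimen A: after corrections the count is 256 − 12 + 4 = 248 growth lines.
A: 53.8 mm over 248 years gives 53.8 / 248 ≈ 0.217 mm per year.
For B, 107.9 / 0.217 = 497.24 years ≈ 497 growth lines.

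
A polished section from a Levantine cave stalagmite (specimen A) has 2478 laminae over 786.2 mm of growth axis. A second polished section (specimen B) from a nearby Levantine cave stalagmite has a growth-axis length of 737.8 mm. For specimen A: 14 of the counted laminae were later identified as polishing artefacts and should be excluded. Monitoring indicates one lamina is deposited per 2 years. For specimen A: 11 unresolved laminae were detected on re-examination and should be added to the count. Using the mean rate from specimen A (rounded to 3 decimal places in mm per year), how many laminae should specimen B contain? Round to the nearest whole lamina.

Specimen A: correcting the raw count gives 2478 − 14 + 11 = 2475 true laminae.
Specimen A: 2475 laminae at 2 years each span 2475 × 2 = 4950 years.
A: 786.2 mm over 4950 years gives 786.2 / 4950 ≈ 0.159 mm per year.
Specimen B: 737.8 mm / 0.159 mm per year = 4640.25 years; at 2 years per lamina that is 4640.25 / 2 ≈ 2320 laminae.

2320 laminae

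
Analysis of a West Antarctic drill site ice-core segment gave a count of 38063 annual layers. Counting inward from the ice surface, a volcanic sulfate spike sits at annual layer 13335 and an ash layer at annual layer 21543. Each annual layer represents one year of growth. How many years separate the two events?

The two markers are separated by 21543 − 13335 = 8208 annual layers.
One annual layer per year makes the interval 8208 years.

8208 yr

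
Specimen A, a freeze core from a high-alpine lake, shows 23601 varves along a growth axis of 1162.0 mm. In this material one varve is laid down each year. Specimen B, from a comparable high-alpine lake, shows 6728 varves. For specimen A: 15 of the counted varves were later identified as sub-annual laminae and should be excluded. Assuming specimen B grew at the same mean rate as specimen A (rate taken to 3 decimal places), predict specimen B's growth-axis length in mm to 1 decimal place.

Specimen A: after corrections the count is 23601 − 15 = 23586 varves.
A: Extension rate ≈ 1162.0 / 23586 = 0.049 mm per year.
For B, 0.049 mm/year × 6728 years = 329.7 mm.

329.7 mm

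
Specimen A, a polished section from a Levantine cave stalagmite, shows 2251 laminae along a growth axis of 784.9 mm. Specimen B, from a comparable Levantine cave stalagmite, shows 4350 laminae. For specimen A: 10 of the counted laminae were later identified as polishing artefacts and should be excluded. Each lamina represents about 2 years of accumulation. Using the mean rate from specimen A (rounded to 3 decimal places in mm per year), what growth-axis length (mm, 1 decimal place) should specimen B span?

Specimen A: true lamina count = 2251 − 10 = 2241.
Specimen A: 2241 laminae at 2 years each span 2241 × 2 = 4482 years.
A: 784.9 mm over 4482 years gives 784.9 / 4482 ≈ 0.175 mm per year.
Specimen B: multiplying by 2 years per lamina: 4350 × 2 = 8700 years. For B, 0.175 mm/year × 8700 years = 1522.5 mm.

1522.5 mm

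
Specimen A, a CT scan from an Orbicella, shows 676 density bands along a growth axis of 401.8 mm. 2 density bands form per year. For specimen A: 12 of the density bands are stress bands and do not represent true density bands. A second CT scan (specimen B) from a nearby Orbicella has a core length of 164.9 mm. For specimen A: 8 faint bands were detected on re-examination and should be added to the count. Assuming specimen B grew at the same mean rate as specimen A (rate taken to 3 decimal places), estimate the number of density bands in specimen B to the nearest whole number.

Specimen A: after corrections the count is 676 − 12 + 8 = 672 density bands.
Specimen A: with 2 density bands per year, 672 / 2 = 336 years.
A: Mean rate = 401.8 mm / 336 years ≈ 1.196 mm/year.
For B, 164.9 / 1.196 = 137.88 years; at 2 density bands per year that is 137.88 × 2 ≈ 276 density bands.

276 density bands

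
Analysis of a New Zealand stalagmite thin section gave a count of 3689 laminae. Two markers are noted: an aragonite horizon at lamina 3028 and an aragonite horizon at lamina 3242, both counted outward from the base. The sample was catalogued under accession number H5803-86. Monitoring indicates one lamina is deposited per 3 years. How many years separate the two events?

Separation: 3242 − 3028 = 214 laminae.
214 laminae at 3 years each span 214 × 3 = 642 years.

642 years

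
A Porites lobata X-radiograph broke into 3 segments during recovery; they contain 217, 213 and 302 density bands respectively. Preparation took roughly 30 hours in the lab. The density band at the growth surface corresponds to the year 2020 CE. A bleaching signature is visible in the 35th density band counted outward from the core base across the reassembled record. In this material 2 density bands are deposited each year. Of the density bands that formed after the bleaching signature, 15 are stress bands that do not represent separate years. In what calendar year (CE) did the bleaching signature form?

Total density bands = 217 + 213 + 302 = 732.
732 − 35 = 697 density bands lie beyond the bleaching signature toward the growth surface.
Excluding 15 false density bands: 697 − 15 = 682.
682 density bands at 2 per year is 682 / 2 = 341 years.
Counting back 341 years from 2020 CE places the bleaching signature in 2020 − 341 = 1679 CE.

1679 CE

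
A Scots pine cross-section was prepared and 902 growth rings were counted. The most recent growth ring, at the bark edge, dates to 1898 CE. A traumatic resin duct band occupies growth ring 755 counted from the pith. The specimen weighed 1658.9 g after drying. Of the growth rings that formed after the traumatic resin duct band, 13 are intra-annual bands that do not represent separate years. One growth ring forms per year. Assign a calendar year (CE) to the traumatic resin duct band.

902 − 755 = 147 growth rings lie beyond the traumatic resin duct band toward the bark edge.
Removing the 13 false growth rings leaves 147 − 13 = 134 true growth rings beyond the traumatic resin duct band.
Counting back 134 years from 1898 CE places the traumatic resin duct band in 1898 − 134 = 1764 CE.

1764 CE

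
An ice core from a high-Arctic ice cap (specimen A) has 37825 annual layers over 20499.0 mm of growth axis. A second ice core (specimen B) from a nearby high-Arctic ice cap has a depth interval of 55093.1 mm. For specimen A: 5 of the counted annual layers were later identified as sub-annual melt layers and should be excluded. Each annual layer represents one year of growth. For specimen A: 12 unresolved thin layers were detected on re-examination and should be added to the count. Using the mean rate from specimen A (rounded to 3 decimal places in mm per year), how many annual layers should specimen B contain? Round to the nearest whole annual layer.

Specimen A: true annual layer count = 37825 − 5 + 12 = 37832.
A: 20499.0 mm over 37832 years gives 20499.0 / 37832 ≈ 0.542 mm/year.
For B, 55093.1 / 0.542 = 101647.79 years ≈ 101648 annual layers.

101648 annual layers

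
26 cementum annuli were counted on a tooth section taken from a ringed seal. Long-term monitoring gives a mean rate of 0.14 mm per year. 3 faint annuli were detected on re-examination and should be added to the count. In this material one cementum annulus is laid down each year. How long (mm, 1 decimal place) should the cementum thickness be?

4.1 mm

Correcting the raw count gives 26 + 3 = 29 true cementum annuli.
29 years at 0.14 mm/year gives 0.14 × 29 = 4.1 mm.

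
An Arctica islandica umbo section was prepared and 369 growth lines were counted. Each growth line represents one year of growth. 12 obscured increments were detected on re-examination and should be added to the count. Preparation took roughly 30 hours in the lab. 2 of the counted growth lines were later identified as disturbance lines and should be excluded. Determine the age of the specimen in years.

After corrections the count is 369 − 2 + 12 = 379 growth lines.
With a one-to-one growth line periodicity this is 379 years.

379 years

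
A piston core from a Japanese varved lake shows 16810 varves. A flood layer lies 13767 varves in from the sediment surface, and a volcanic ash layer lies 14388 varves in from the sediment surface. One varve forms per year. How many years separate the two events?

621 years

14388 − 13767 = 621 varves lie between the two events.
One varve per year makes the interval 621 years.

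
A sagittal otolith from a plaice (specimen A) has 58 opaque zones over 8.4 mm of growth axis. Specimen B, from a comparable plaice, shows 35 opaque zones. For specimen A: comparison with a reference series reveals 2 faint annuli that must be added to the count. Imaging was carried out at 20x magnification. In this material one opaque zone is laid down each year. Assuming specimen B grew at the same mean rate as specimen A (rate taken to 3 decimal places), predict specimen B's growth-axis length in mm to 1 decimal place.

4.9 mm

Specimen A: correcting the raw count gives 58 + 2 = 60 true opaque zones.
A: Mean rate = 8.4 mm / 60 years ≈ 0.140 mm/yr.
For B, 0.140 mm/year × 35 years = 4.9 mm.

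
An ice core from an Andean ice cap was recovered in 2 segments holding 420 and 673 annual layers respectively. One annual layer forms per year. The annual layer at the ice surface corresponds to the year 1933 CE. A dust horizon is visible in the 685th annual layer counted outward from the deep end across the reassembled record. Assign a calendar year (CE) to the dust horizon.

Total annual layers = 420 + 673 = 1093.
Between annual layer 685 and the ice surface there are 1093 − 685 = 408 annual layers.
1933 − 408 = 1525 CE.

1525 CE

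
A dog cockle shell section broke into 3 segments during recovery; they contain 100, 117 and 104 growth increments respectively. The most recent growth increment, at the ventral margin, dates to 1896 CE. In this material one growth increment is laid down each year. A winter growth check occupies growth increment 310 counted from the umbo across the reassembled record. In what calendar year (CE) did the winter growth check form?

1885 CE

Total growth increments = 100 + 117 + 104 = 321.
The winter growth check sits at growth increment 310 from the umbo, so 321 − 310 = 11 growth increments formed after it.
Counting back 11 years from 1896 CE places the winter growth check in 1896 − 11 = 1885 CE.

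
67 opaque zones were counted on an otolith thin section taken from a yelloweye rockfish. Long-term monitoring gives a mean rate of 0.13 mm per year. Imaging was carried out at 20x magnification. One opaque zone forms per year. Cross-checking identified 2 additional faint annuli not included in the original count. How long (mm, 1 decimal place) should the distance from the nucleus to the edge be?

9.0 mm

After corrections the count is 67 + 2 = 69 opaque zones.
Predicted length = 0.13 mm/year × 69 years = 9.0 mm.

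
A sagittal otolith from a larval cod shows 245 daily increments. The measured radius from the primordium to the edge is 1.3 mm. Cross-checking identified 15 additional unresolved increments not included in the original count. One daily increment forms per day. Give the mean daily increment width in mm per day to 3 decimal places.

0.005 mm per day

True daily increment count = 245 + 15 = 260.
Extension rate ≈ 1.3 / 260 = 0.005 mm per day.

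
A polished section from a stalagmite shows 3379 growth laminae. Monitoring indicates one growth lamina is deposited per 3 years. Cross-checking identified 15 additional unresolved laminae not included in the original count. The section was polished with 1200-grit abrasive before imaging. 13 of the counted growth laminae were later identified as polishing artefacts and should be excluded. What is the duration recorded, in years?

True growth lamina count = 3379 − 13 + 15 = 3381.
Multiplying by 3 years per growth lamina: 3381 × 3 = 10143 years.

10143 years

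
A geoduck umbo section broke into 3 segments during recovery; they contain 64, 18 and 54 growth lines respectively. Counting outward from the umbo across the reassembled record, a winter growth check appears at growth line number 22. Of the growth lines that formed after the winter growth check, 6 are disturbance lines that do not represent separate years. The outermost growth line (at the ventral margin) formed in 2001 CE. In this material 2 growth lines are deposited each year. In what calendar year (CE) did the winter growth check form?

Total growth lines = 64 + 18 + 54 = 136.
136 − 22 = 114 growth lines lie beyond the winter growth check toward the ventral margin.
Excluding 6 false growth lines: 114 − 6 = 108.
108 growth lines at 2 per year is 108 / 2 = 54 years.
The growth line at the ventral margin is 2001 CE, so the winter growth check dates to 2001 − 54 = 1947 CE.

1947 CE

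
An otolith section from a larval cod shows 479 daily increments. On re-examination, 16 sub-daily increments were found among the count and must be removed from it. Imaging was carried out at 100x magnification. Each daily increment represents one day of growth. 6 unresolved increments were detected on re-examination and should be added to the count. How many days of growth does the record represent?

Correcting the raw count gives 479 − 16 + 6 = 469 true daily increments.
At one daily increment per day, that is 469 days.

469 days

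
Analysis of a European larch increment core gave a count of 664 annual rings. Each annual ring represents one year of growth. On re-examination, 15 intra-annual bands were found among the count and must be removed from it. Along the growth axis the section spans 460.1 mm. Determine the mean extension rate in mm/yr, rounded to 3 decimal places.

True annual ring count = 664 − 15 = 649.
Extension rate ≈ 460.1 / 649 = 0.709 mm/yr.

0.709 mm/yr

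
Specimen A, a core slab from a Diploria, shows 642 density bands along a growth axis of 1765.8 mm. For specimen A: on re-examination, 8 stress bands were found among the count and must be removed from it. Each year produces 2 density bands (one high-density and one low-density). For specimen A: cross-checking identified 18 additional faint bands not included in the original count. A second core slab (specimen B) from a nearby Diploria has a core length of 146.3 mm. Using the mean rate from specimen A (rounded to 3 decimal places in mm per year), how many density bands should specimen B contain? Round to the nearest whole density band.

Specimen A: true density band count = 642 − 8 + 18 = 652.
Specimen A: dividing by 2 density bands per year: 652 / 2 = 326 years.
A: Mean rate = 1765.8 mm / 326 years ≈ 5.417 mm/yr.
For B, 146.3 / 5.417 = 27.01 years; at 2 density bands per year that is 27.01 × 2 ≈ 54 density bands.

54 density bands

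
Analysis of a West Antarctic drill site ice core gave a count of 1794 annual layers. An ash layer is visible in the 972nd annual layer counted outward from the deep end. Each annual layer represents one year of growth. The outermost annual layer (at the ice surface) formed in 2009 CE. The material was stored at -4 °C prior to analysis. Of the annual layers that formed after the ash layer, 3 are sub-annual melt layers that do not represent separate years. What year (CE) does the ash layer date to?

1190 CE

The ash layer sits at annual layer 972 from the deep end, so 1794 − 972 = 822 annual layers formed after it.
Excluding 3 false annual layers: 822 − 3 = 819.
2009 − 819 = 1190 CE.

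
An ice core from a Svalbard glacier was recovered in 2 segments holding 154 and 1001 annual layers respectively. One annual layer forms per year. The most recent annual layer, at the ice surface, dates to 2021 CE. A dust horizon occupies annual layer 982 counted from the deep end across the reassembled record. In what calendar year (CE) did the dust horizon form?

Total annual layers = 154 + 1001 = 1155.
The dust horizon sits at annual layer 982 from the deep end, so 1155 − 982 = 173 annual layers formed after it.
2021 − 173 = 1848 CE.

1848 CE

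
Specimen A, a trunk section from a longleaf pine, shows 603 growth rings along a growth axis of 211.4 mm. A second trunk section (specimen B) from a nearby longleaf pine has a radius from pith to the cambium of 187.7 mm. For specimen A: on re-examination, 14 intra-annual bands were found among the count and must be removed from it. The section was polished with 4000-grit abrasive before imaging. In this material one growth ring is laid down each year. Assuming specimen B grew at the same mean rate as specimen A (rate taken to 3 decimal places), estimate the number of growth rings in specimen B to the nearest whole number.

523 growth rings

Specimen A: true growth ring count = 603 − 14 = 589.
A: 211.4 mm over 589 years gives 211.4 / 589 ≈ 0.359 mm/year.
For B, 187.7 / 0.359 = 522.84 years ≈ 523 growth rings.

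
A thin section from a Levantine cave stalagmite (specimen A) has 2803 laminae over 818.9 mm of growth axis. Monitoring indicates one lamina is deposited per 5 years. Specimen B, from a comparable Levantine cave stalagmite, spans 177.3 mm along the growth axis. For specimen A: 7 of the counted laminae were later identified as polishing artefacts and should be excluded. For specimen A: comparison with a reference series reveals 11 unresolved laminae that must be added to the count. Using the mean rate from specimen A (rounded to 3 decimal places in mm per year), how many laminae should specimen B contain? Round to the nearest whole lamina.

Specimen A: true lamina count = 2803 − 7 + 11 = 2807.
Specimen A: at 5 years per lamina, 2807 × 5 = 14035 years.
A: Extension rate ≈ 818.9 / 14035 = 0.058 mm/year.
Specimen B: 177.3 mm / 0.058 mm per year = 3056.90 years; at 5 years per lamina that is 3056.90 / 5 ≈ 611 laminae.

611 laminae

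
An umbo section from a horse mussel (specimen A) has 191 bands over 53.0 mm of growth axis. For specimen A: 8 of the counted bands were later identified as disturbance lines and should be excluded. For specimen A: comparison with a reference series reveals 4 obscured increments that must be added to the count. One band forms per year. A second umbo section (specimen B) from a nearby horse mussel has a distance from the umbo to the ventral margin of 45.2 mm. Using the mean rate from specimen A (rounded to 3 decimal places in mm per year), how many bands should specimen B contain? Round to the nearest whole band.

Specimen A: true band count = 191 − 8 + 4 = 187.
A: 53.0 mm over 187 years gives 53.0 / 187 ≈ 0.283 mm/yr.
B spans 45.2 / 0.283 = 159.72 years ≈ 160 bands.

160 bands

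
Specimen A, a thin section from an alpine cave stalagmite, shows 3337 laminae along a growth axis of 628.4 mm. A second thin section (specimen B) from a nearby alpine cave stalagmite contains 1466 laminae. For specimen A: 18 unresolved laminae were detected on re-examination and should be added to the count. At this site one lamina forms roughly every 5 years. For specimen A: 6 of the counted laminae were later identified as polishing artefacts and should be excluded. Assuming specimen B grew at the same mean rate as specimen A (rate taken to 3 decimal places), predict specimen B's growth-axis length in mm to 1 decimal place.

278.5 mm

Specimen A: correcting the raw count gives 3337 − 6 + 18 = 3349 true laminae.
Specimen A: multiplying by 5 years per lamina: 3349 × 5 = 16745 years.
A: Extension rate ≈ 628.4 / 16745 = 0.038 mm/yr.
Specimen B: multiplying by 5 years per lamina: 1466 × 5 = 7330 years. B's length ≈ 0.038 × 7330 = 278.5 mm.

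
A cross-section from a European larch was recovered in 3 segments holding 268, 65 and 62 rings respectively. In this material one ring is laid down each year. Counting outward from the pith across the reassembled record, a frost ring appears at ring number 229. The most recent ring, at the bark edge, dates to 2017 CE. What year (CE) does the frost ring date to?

1851 CE

Total rings = 268 + 65 + 62 = 395.
Between ring 229 and the bark edge there are 395 − 229 = 166 rings.
Counting back 166 years from 2017 CE places the frost ring in 2017 − 166 = 1851 CE.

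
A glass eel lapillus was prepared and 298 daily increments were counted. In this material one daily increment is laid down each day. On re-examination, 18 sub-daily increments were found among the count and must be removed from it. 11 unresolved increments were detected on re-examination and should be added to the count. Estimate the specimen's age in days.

291 days

Adjusted count: 298 − 18 + 11 = 291 daily increments.
One daily increment per day makes the duration 291 days.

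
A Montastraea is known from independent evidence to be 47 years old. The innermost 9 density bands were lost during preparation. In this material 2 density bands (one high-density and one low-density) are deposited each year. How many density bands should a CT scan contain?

85 density bands

Expected density bands: 47 × 2 = 94.
Subtracting the 9 density bands not captured gives 94 − 9 = 85 density bands in the record.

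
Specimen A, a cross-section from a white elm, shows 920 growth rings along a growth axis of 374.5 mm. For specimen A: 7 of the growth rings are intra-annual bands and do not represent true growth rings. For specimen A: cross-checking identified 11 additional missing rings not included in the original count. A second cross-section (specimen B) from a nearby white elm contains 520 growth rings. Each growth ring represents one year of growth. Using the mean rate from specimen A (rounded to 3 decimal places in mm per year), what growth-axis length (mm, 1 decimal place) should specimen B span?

Specimen A: after corrections the count is 920 − 7 + 11 = 924 growth rings.
A: 374.5 mm over 924 years gives 374.5 / 924 ≈ 0.405 mm/yr.
Length of B = 0.405 × 520 = 210.6 mm.

210.6 mm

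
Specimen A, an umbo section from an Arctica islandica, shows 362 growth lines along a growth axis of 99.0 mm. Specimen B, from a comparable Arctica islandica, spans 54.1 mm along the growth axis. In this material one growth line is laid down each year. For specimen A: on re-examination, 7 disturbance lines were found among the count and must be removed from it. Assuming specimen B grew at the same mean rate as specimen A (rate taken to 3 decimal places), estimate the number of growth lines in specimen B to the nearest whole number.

194 growth lines

Specimen A: true growth line count = 362 − 7 = 355.
A: 99.0 mm over 355 years gives 99.0 / 355 ≈ 0.279 mm/yr.
B spans 54.1 / 0.279 = 193.91 years ≈ 194 growth lines.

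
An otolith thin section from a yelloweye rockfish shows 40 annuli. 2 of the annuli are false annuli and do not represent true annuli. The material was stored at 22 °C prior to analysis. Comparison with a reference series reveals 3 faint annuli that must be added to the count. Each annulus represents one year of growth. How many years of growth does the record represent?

41 years

True annulus count = 40 − 2 + 3 = 41.
With a one-to-one annulus periodicity this is 41 years.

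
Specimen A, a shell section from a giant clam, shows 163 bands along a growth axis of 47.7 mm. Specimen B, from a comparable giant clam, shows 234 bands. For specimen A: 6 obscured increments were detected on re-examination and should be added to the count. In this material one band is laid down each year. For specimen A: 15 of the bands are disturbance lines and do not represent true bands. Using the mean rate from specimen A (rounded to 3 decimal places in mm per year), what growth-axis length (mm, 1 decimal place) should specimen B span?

72.5 mm

Specimen A: true band count = 163 − 15 + 6 = 154.
A: Extension rate ≈ 47.7 / 154 = 0.310 mm/yr.
Length of B = 0.310 × 234 = 72.5 mm.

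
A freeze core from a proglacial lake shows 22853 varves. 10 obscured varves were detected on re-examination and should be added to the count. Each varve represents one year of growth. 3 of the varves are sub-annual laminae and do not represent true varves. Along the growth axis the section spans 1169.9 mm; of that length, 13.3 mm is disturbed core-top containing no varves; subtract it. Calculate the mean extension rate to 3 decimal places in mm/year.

0.051 mm/year

True varve count = 22853 − 3 + 10 = 22860.
The growth record spans 1169.9 − 13.3 = 1156.6 mm.
Mean rate = 1156.6 mm / 22860 years ≈ 0.051 mm/year.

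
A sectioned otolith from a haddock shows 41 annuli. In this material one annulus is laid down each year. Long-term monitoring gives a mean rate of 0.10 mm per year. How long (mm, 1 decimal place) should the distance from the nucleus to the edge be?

41 years of growth are recorded.
Predicted length = 0.10 mm/year × 41 years = 4.1 mm.

4.1 mm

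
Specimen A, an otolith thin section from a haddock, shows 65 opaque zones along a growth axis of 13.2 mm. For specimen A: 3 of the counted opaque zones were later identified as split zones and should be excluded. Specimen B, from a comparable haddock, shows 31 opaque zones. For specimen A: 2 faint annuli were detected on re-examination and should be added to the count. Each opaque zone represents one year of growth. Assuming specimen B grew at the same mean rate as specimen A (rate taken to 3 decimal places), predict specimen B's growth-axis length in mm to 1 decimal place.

6.4 mm

Specimen A: correcting the raw count gives 65 − 3 + 2 = 64 true opaque zones.
A: Extension rate ≈ 13.2 / 64 = 0.206 mm/yr.
For B, 0.206 mm/year × 31 years = 6.4 mm.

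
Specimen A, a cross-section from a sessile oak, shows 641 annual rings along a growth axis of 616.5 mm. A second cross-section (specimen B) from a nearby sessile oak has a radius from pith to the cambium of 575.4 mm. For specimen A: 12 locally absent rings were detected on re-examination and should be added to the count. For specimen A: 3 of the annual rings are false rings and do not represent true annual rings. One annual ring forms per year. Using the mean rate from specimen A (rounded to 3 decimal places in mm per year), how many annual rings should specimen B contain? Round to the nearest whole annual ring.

Specimen A: after corrections the count is 641 − 3 + 12 = 650 annual rings.
A: 616.5 mm over 650 years gives 616.5 / 650 ≈ 0.948 mm/year.
Specimen B: 575.4 mm / 0.948 mm per year = 606.96 years ≈ 607 annual rings.

607 annual rings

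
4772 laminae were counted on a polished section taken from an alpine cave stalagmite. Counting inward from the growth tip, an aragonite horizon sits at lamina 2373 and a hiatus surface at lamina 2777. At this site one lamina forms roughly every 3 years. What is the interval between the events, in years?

Separation: 2777 − 2373 = 404 laminae.
At 3 years per lamina, 404 × 3 = 1212 years.

1212 years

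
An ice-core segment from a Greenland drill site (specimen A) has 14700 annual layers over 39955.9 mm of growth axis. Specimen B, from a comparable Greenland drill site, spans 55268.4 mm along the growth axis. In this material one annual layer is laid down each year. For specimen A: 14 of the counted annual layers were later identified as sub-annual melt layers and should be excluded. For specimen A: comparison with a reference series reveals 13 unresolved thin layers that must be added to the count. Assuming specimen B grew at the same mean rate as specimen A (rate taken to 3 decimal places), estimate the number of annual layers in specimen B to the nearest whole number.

20334 annual layers

Specimen A: correcting the raw count gives 14700 − 14 + 13 = 14699 true annual layers.
A: Mean rate = 39955.9 mm / 14699 years ≈ 2.718 mm/year.
B spans 55268.4 / 2.718 = 20334.22 years ≈ 20334 annual layers.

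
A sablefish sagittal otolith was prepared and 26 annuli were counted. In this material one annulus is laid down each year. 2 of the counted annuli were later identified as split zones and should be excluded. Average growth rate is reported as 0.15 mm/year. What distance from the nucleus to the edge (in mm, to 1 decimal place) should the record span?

3.6 mm

Adjusted count: 26 − 2 = 24 annuli.
Predicted length = 0.15 mm/year × 24 years = 3.6 mm.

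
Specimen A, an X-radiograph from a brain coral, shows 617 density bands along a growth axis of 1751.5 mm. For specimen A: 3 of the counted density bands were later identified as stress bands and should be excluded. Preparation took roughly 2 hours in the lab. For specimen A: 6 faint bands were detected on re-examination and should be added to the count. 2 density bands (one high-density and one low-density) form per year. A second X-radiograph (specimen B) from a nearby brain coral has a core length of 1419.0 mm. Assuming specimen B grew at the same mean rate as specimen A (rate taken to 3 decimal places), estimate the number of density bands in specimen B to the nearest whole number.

Specimen A: adjusted count: 617 − 3 + 6 = 620 density bands.
Specimen A: 620 density bands at 2 per year is 620 / 2 = 310 years.
A: Mean rate = 1751.5 mm / 310 years ≈ 5.650 mm per year.
Specimen B: 1419.0 mm / 5.650 mm per year = 251.15 years; at 2 density bands per year that is 251.15 × 2 ≈ 502 density bands.

502 density bands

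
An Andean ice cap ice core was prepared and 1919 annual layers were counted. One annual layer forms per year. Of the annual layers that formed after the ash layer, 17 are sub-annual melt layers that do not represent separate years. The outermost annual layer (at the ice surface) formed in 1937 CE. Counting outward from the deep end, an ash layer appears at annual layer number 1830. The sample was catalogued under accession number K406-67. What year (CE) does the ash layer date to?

The ash layer sits at annual layer 1830 from the deep end, so 1919 − 1830 = 89 annual layers formed after it.
Removing the 17 false annual layers leaves 89 − 17 = 72 true annual layers beyond the ash layer.
1937 − 72 = 1865 CE.

1865 CE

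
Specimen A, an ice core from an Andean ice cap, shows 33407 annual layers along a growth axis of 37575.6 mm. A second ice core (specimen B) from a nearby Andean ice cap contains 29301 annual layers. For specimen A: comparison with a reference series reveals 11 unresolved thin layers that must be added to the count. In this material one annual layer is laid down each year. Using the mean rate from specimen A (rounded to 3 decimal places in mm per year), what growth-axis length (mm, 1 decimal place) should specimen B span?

32934.3 mm

Specimen A: adjusted count: 33407 + 11 = 33418 annual layers.
A: Extension rate ≈ 37575.6 / 33418 = 1.124 mm/yr.
For B, 1.124 mm/year × 29301 years = 32934.3 mm.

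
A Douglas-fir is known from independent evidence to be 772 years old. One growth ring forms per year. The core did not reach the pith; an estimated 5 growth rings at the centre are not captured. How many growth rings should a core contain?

767 growth rings

Expected growth rings over 772 years: 772.
Subtracting the 5 growth rings not captured gives 772 − 5 = 767 growth rings in the record.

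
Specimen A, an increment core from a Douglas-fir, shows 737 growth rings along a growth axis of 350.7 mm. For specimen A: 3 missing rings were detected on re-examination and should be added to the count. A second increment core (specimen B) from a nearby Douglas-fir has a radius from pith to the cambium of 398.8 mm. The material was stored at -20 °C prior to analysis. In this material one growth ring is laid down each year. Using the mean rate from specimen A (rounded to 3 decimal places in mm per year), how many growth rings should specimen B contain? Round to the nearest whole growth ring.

Specimen A: adjusted count: 737 + 3 = 740 growth rings.
A: Extension rate ≈ 350.7 / 740 = 0.474 mm/yr.
B spans 398.8 / 0.474 = 841.35 years ≈ 841 growth rings.

841 growth rings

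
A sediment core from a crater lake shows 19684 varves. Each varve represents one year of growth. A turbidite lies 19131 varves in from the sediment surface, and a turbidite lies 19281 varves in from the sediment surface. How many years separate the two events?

19281 − 19131 = 150 varves lie between the two events.
At one varve per year, 150 years elapsed between them.

150 years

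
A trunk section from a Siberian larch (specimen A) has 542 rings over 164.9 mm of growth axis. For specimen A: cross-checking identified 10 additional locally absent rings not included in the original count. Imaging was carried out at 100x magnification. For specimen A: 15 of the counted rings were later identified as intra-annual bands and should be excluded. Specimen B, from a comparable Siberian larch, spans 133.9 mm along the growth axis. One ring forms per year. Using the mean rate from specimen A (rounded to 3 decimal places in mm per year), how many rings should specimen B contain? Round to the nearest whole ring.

436 rings

Specimen A: after corrections the count is 542 − 15 + 10 = 537 rings.
A: Extension rate ≈ 164.9 / 537 = 0.307 mm per year.
For B, 133.9 / 0.307 = 436.16 years ≈ 436 rings.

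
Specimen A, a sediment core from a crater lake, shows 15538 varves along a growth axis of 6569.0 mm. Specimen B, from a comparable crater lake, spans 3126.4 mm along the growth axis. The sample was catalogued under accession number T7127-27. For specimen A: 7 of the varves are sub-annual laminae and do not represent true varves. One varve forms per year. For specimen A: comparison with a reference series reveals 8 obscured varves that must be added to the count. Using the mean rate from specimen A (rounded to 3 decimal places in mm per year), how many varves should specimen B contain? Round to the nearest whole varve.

7391 varves

Specimen A: after corrections the count is 15538 − 7 + 8 = 15539 varves.
A: 6569.0 mm over 15539 years gives 6569.0 / 15539 ≈ 0.423 mm per year.
Specimen B: 3126.4 mm / 0.423 mm per year = 7391.02 years ≈ 7391 varves.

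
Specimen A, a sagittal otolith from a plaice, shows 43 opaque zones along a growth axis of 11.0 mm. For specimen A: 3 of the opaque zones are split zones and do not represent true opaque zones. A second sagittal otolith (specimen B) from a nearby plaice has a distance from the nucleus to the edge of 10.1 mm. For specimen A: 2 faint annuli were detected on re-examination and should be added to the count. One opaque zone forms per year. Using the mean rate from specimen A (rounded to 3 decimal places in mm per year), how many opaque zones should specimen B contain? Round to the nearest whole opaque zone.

Specimen A: adjusted count: 43 − 3 + 2 = 42 opaque zones.
A: Mean rate = 11.0 mm / 42 years ≈ 0.262 mm per year.
B spans 10.1 / 0.262 = 38.55 years ≈ 39 opaque zones.

39 opaque zones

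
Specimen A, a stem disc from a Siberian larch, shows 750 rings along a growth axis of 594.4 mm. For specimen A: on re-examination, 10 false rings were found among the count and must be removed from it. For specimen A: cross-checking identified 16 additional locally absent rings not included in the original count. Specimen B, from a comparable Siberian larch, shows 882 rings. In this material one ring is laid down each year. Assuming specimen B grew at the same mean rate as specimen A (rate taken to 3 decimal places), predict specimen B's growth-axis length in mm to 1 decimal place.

693.3 mm

Specimen A: after corrections the count is 750 − 10 + 16 = 756 rings.
A: Extension rate ≈ 594.4 / 756 = 0.786 mm/year.
Length of B = 0.786 × 882 = 693.3 mm.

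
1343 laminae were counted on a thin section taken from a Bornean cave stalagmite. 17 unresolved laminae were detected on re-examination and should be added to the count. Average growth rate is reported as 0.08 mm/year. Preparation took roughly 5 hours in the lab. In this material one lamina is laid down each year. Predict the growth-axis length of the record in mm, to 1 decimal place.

Correcting the raw count gives 1343 + 17 = 1360 true laminae.
Predicted length = 0.08 mm/year × 1360 years = 108.8 mm.

108.8 mm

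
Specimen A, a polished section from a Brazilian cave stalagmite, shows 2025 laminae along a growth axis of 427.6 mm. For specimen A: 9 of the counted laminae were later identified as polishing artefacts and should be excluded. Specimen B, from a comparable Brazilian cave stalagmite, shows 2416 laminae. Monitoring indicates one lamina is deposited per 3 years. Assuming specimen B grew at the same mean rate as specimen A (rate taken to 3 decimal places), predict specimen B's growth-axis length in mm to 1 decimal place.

Specimen A: adjusted count: 2025 − 9 = 2016 laminae.
Specimen A: at 3 years per lamina, 2016 × 3 = 6048 years.
A: Extension rate ≈ 427.6 / 6048 = 0.071 mm/year.
Specimen B: at 3 years per lamina, 2416 × 3 = 7248 years. Length of B = 0.071 × 7248 = 514.6 mm.

514.6 mm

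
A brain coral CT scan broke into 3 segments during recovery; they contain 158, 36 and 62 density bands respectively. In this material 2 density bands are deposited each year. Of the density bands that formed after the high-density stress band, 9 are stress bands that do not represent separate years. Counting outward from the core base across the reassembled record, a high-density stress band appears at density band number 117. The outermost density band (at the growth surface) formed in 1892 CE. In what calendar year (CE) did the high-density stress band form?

1827 CE

Total density bands = 158 + 36 + 62 = 256.
Between density band 117 and the growth surface there are 256 − 117 = 139 density bands.
Removing the 9 false density bands leaves 139 − 9 = 130 true density bands beyond the high-density stress band.
130 density bands at 2 per year is 130 / 2 = 65 years.
Counting back 65 years from 1892 CE places the high-density stress band in 1892 − 65 = 1827 CE.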